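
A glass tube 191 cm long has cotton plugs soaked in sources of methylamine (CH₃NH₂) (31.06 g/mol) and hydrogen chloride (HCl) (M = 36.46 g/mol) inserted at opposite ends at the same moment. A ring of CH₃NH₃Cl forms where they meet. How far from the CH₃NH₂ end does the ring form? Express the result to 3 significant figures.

99.3 cm

The fronts meet when d_CH₃NH₂ + d_HCl = L with d_CH₃NH₂/d_HCl = √(M_HCl/M_CH₃NH₂) (Graham's law). Here √(M_HCl/M_CH₃NH₂) = √(36.46/31.06) = 1.083.
With d_CH₃NH₂ + d_HCl = 191 cm, d_HCl = 191/(1 + 1.083) = 91.68 cm.
d_CH₃NH₂ = 191 − 91.68 = 99.3 cm.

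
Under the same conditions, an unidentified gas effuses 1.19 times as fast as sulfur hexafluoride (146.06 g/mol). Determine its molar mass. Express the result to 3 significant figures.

103 g/mol

Using Graham's law: rate_X/rate_SF₆ = √(M_SF₆/M_X).
1.19 = √(146.06/M_X)
M_X = 146.06 / 1.19² = 146.06 / 1.416 = 103 g/mol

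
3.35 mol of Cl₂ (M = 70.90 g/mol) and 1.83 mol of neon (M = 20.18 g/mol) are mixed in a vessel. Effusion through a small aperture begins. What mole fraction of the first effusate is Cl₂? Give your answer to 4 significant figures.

0.4941

Effusion rate of each component ∝ n_i/√M_i (partial pressure × 1/√M).
So x_Cl₂ in the escaping gas = (n_Cl₂/√M_Cl₂) / Σ(n_i/√M_i)
= (3.35/√70.90) / (3.35/√70.90 + 1.83/√20.18) = 0.3979/(0.3979 + 0.4074) = 0.4941.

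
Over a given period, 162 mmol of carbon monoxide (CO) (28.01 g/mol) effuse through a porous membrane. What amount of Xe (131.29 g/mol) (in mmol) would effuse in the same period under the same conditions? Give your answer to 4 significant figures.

74.83 mmol

By Graham's law, rate_Xe/rate_CO = √(M_CO/M_Xe) = √(28.01/131.29) = √0.2133 = 0.4619.
So the amount for Xe is 162 × 0.4619 = 74.83 mmol.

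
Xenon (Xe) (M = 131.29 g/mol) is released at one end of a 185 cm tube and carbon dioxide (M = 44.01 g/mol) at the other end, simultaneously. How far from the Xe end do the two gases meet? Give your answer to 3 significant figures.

In equal time, each gas travels a distance ∝ its rate ∝ 1/√M, so d_Xe/d_CO₂ = √(M_CO₂/M_Xe) = √(44.01/131.29) = 0.5790.
With d_Xe + d_CO₂ = 185 cm, d_CO₂ = 185/(1 + 0.5790) = 117.2 cm.
d_Xe = 185 − 117.2 = 67.8 cm.

67.8 cm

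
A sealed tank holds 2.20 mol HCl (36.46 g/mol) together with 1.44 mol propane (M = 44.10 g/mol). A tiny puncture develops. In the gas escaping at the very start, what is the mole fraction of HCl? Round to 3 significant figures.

0.627

Each component's effusion rate ∝ (its partial pressure)·(1/√M) ∝ n_i/√M_i.
So x_HCl in the escaping gas = (n_HCl/√M_HCl) / Σ(n_i/√M_i)
= (2.20/√36.46) / (2.20/√36.46 + 1.44/√44.10) = 0.3643/(0.3643 + 0.2168) = 0.627.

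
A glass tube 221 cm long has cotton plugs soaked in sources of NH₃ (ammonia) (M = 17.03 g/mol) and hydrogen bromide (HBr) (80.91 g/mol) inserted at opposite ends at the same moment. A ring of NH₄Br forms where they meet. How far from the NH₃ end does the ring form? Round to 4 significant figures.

151.5 cm

The fronts meet when d_NH₃ + d_HBr = L with d_NH₃/d_HBr = √(M_HBr/M_NH₃) (Graham's law). Here √(M_HBr/M_NH₃) = √(80.91/17.03) = 2.180.
With d_NH₃ + d_HBr = 221 cm, d_HBr = 221/(1 + 2.180) = 69.50 cm.
d_NH₃ = 221 − 69.50 = 151.5 cm.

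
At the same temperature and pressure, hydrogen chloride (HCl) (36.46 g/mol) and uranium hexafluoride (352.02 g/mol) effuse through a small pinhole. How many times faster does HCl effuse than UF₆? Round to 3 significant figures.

3.11

Since effusion rate ∝ 1/√M, rate_HCl/rate_UF₆ = √(M_UF₆/M_HCl) = √(352.02/36.46) = √9.655 = 3.11.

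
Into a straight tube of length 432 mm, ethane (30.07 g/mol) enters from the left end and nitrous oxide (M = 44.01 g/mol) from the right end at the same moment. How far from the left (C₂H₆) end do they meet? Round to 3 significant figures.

237 mm

The fronts meet when d_C₂H₆ + d_N₂O = L with d_C₂H₆/d_N₂O = √(M_N₂O/M_C₂H₆) (Graham's law). Here √(M_N₂O/M_C₂H₆) = √(44.01/30.07) = 1.210.
With d_C₂H₆ + d_N₂O = 432 mm, d_N₂O = 432/(1 + 1.210) = 195.5 mm.
d_C₂H₆ = 432 − 195.5 = 237 mm.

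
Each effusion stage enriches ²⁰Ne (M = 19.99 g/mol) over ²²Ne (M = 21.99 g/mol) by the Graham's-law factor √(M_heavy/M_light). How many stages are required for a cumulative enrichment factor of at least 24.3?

67

Per stage α = (21.99/19.99)^(1/2) = 1.10005^0.5, giving ln α = 0.04768.
Need α^N ≥ 24.3 ⇒ N ≥ ln(24.3) / ln α = 3.190 / 0.04768 = 66.92.
Minimum whole number of stages: N = 67.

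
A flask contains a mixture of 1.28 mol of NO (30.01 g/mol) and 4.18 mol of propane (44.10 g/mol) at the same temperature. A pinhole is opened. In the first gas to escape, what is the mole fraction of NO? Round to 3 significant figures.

Each component's effusion rate ∝ (its partial pressure)·(1/√M) ∝ n_i/√M_i.
Mole fraction of NO in the effusate = (n_NO/√M_NO) / (n_NO/√M_NO + n_C₃H₈/√M_C₃H₈)
= (1.28/√30.01) / (1.28/√30.01 + 4.18/√44.10) = 0.2337/(0.2337 + 0.6294) = 0.271.

0.271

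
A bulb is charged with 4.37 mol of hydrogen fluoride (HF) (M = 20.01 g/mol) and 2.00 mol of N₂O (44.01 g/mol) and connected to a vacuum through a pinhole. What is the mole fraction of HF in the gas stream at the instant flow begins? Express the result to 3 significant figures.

The effusion rate of species i is ∝ p_i/√M_i ∝ n_i/√M_i.
x_HF(eff) = (n_HF/√M_HF) / (n_HF/√M_HF + n_N₂O/√M_N₂O)
= (4.37/√20.01) / (4.37/√20.01 + 2.00/√44.01) = 0.9769/(0.9769 + 0.3015) = 0.764.

0.764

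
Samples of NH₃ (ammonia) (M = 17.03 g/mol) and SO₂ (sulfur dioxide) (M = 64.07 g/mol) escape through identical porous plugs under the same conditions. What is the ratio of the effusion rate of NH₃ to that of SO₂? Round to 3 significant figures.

Since effusion rate ∝ 1/√M, rate_NH₃/rate_SO₂ = √(M_SO₂/M_NH₃) = √(64.07/17.03) = √3.762 = 1.94.

1.94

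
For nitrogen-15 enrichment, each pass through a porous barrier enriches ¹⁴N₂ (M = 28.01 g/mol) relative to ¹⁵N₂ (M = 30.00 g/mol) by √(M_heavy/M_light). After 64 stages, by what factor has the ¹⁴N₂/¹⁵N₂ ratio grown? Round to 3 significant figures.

8.99

After 64 stages the ratio has grown by (√(30.00/28.01))^64 = (30.00/28.01)^(64/2).
= 1.07105^32 = 8.99.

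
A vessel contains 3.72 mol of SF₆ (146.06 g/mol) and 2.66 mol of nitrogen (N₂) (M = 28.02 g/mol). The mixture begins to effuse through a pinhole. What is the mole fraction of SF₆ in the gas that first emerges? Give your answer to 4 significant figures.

0.3799

The effusion rate of species i is ∝ p_i/√M_i ∝ n_i/√M_i.
x_SF₆(eff) = (n_SF₆/√M_SF₆) / (n_SF₆/√M_SF₆ + n_N₂/√M_N₂)
= (3.72/√146.06) / (3.72/√146.06 + 2.66/√28.02) = 0.3078/(0.3078 + 0.5025) = 0.3799.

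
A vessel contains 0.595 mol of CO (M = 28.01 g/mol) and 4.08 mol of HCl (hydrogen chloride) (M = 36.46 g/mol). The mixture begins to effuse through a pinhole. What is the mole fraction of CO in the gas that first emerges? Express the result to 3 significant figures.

0.143

Each component's effusion rate ∝ (its partial pressure)·(1/√M) ∝ n_i/√M_i.
So x_CO in the escaping gas = (n_CO/√M_CO) / Σ(n_i/√M_i)
= (0.595/√28.01) / (0.595/√28.01 + 4.08/√36.46) = 0.1124/(0.1124 + 0.6757) = 0.143.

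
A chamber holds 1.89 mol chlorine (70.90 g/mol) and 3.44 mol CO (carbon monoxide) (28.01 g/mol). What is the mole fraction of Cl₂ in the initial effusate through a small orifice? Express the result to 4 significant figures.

Rate_i ∝ x_i/√M_i (Graham's law weighted by mole fraction), so the effusate composition follows n_i/√M_i.
x_Cl₂(eff) = (n_Cl₂/√M_Cl₂) / (n_Cl₂/√M_Cl₂ + n_CO/√M_CO)
= (1.89/√70.90) / (1.89/√70.90 + 3.44/√28.01) = 0.2245/(0.2245 + 0.6500) = 0.2567.

0.2567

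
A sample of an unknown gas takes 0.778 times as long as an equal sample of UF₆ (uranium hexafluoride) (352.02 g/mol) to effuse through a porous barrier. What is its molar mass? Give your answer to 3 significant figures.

Graham's law gives t_X/t_UF₆ = √(M_X/M_UF₆).
0.778 = √(M_X/352.02)
M_X = 352.02 × 0.778² = 352.02 × 0.6053 = 213 g/mol

213 g/mol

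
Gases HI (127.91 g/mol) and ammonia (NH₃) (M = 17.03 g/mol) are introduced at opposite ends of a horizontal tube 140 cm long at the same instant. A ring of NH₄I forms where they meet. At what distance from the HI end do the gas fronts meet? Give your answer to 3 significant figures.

The fronts meet when d_HI + d_NH₃ = L with d_HI/d_NH₃ = √(M_NH₃/M_HI) (Graham's law). Here √(M_NH₃/M_HI) = √(17.03/127.91) = 0.3649.
With d_HI + d_NH₃ = 140 cm, d_NH₃ = 140/(1 + 0.3649) = 102.6 cm.
d_HI = 140 − 102.6 = 37.4 cm.

37.4 cm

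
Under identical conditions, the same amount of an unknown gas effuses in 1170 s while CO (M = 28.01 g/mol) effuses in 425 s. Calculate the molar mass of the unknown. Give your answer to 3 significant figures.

212 g/mol

By Graham's law, t_X/t_CO = √(M_X/M_CO).
1170/425 = 2.753 = √(M_X/28.01)
M_X = 28.01 × 2.753² = 28.01 × 7.579 = 212 g/mol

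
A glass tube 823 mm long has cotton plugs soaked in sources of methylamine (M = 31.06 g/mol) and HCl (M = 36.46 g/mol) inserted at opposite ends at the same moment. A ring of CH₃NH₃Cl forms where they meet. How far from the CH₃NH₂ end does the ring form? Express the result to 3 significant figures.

Distances travelled in equal time are proportional to diffusion rates, so d_CH₃NH₂/d_HCl = √(M_HCl/M_CH₃NH₂) = √(36.46/31.06) = 1.083.
With d_CH₃NH₂ + d_HCl = 823 mm, d_HCl = 823/(1 + 1.083) = 395.0 mm.
d_CH₃NH₂ = 823 − 395.0 = 428 mm.

428 mm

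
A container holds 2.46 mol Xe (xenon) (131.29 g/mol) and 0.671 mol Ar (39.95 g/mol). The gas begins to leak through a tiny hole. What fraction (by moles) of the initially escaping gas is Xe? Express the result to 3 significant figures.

0.669

The effusion rate of species i is ∝ p_i/√M_i ∝ n_i/√M_i.
Mole fraction of Xe in the effusate = (n_Xe/√M_Xe) / (n_Xe/√M_Xe + n_Ar/√M_Ar)
= (2.46/√131.29) / (2.46/√131.29 + 0.671/√39.95) = 0.2147/(0.2147 + 0.1062) = 0.669.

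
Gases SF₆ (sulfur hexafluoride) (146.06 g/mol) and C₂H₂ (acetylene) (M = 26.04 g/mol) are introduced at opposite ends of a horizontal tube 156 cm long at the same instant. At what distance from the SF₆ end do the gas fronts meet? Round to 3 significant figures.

46.3 cm

In equal time, each gas travels a distance ∝ its rate ∝ 1/√M, so d_SF₆/d_C₂H₂ = √(M_C₂H₂/M_SF₆) = √(26.04/146.06) = 0.4222.
With d_SF₆ + d_C₂H₂ = 156 cm, d_C₂H₂ = 156/(1 + 0.4222) = 109.7 cm.
d_SF₆ = 156 − 109.7 = 46.3 cm.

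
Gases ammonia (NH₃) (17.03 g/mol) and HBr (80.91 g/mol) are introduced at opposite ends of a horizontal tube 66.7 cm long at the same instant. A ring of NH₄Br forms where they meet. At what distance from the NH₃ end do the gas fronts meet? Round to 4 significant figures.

Graham's law gives d_NH₃/d_HBr = rate_NH₃/rate_HBr = √(M_HBr/M_NH₃) = √(80.91/17.03) = 2.180.
With d_NH₃ + d_HBr = 66.7 cm, d_HBr = 66.7/(1 + 2.180) = 20.98 cm.
d_NH₃ = 66.7 − 20.98 = 45.72 cm.

45.72 cm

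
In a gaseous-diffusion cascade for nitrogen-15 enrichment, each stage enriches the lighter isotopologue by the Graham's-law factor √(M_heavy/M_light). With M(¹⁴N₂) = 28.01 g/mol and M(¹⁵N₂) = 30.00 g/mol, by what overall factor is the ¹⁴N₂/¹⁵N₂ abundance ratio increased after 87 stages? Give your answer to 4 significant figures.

19.80

The single-stage factor is √(M_heavy/M_light), so 87 stages give [√(30.00/28.01)]^87 = (30.00/28.01)^(87/2).
= 1.07105^(87/2) = 19.80.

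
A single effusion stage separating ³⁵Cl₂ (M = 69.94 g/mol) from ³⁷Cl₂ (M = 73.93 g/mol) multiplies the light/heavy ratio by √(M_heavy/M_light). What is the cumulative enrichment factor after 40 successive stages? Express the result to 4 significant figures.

Each stage multiplies the ratio by α = √(73.93/69.94), so after 40 stages the overall factor is α^40 = (73.93/69.94)^(40/2).
= 1.05705^20 = 3.033.

3.033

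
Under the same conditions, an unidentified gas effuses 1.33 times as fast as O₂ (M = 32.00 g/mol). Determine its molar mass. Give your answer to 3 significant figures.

By Graham's law, rate_X/rate_O₂ = √(M_O₂/M_X).
1.33 = √(32.00/M_X)
M_X = 32.00 / 1.33² = 32.00 / 1.769 = 18.1 g/mol

18.1 g/mol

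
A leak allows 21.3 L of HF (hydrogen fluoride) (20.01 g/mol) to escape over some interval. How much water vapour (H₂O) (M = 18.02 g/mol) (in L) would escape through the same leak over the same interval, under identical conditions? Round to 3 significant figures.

22.4 L

From Graham's law, rate_H₂O/rate_HF = √(M_HF/M_H₂O) = √(20.01/18.02) = √1.110 = 1.054.
So the volume for H₂O is 21.3 × 1.054 = 22.4 L.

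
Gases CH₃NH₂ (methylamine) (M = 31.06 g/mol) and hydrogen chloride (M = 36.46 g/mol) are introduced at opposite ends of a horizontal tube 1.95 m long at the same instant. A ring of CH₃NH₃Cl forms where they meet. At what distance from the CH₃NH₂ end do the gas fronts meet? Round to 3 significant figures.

Distances travelled in equal time are proportional to diffusion rates, so d_CH₃NH₂/d_HCl = √(M_HCl/M_CH₃NH₂) = √(36.46/31.06) = 1.083.
With d_CH₃NH₂ + d_HCl = 1.95 m, d_HCl = 1.95/(1 + 1.083) = 0.9359 m.
d_CH₃NH₂ = 1.95 − 0.9359 = 1.01 m.

1.01 m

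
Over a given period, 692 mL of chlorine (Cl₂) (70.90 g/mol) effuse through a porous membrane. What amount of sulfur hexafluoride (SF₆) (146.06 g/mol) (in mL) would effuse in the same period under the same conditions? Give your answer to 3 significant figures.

Using Graham's law: rate_SF₆/rate_Cl₂ = √(M_Cl₂/M_SF₆) = √(70.90/146.06) = √0.4854 = 0.6967.
So the volume for SF₆ is 692 × 0.6967 = 482 mL.

482 mL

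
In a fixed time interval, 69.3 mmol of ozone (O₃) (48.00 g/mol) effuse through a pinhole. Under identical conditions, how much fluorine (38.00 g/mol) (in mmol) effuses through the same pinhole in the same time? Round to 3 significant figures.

77.9 mmol

By Graham's law, rate_F₂/rate_O₃ = √(M_O₃/M_F₂) = √(48.00/38.00) = √1.263 = 1.124.
So the amount for F₂ is 69.3 × 1.124 = 77.9 mmol.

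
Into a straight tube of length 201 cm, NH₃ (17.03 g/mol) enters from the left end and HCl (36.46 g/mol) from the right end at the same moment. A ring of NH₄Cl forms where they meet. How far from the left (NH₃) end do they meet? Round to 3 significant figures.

The fronts meet when d_NH₃ + d_HCl = L with d_NH₃/d_HCl = √(M_HCl/M_NH₃) (Graham's law). Here √(M_HCl/M_NH₃) = √(36.46/17.03) = 1.463.
With d_NH₃ + d_HCl = 201 cm, d_HCl = 201/(1 + 1.463) = 81.60 cm.
d_NH₃ = 201 − 81.60 = 119 cm.

119 cm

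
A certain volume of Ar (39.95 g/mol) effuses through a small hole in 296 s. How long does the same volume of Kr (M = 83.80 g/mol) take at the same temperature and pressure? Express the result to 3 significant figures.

Using Graham's law: t_Kr/t_Ar = √(M_Kr/M_Ar) = √(83.80/39.95) = √2.098 = 1.448.
So the time for Kr is 296 × 1.448 = 429 s.

429 s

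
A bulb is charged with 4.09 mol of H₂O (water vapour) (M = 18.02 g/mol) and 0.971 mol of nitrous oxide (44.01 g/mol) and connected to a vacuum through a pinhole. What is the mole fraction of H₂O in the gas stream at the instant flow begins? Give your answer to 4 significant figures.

Effusion rate of each component ∝ n_i/√M_i (partial pressure × 1/√M).
x_H₂O(eff) = (n_H₂O/√M_H₂O) / (n_H₂O/√M_H₂O + n_N₂O/√M_N₂O)
= (4.09/√18.02) / (4.09/√18.02 + 0.971/√44.01) = 0.9635/(0.9635 + 0.1464) = 0.8681.

0.8681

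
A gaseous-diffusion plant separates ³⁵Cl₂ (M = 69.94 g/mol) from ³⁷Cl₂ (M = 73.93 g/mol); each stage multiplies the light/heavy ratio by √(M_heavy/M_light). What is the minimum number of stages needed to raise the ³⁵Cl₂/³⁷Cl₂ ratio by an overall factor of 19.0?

With α = √(73.93/69.94) per stage, ln α = ½ ln(1.05705) = 0.02774.
Need α^N ≥ 19.0 ⇒ N ≥ ln(19.0) / ln α = 2.944 / 0.02774 = 106.14.
Minimum whole number of stages: N = 107.

107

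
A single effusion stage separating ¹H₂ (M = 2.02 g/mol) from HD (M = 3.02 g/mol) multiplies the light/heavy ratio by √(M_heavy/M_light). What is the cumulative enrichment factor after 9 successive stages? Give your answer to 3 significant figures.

Overall factor = α^9 with α = √(3.02/2.02), i.e. (3.02/2.02)^(9/2).
= 1.49505^(9/2) = 6.11.

6.11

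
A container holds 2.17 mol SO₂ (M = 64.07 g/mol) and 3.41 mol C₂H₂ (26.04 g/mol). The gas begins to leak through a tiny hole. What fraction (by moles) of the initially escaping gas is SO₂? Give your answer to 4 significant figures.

Effusion rate of each component ∝ n_i/√M_i (partial pressure × 1/√M).
Mole fraction of SO₂ in the effusate = (n_SO₂/√M_SO₂) / (n_SO₂/√M_SO₂ + n_C₂H₂/√M_C₂H₂)
= (2.17/√64.07) / (2.17/√64.07 + 3.41/√26.04) = 0.2711/(0.2711 + 0.6682) = 0.2886.

0.2886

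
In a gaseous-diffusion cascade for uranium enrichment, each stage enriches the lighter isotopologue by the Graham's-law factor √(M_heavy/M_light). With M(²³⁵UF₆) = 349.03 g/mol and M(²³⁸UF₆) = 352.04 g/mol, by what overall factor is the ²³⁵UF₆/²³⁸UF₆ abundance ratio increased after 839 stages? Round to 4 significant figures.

After 839 stages the ratio has grown by (√(352.04/349.03))^839 = (352.04/349.03)^(839/2).
= 1.00862^(839/2) = 36.68.

36.68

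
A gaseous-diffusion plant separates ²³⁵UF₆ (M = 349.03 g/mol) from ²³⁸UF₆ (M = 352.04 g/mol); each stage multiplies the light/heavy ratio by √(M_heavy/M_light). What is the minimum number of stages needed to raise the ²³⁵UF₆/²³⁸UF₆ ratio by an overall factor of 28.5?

781

Single-stage factor α = √(352.04/349.03), so ln α = ½ ln(1.00862) = 0.004293.
Need α^N ≥ 28.5 ⇒ N ≥ ln(28.5) / ln α = 3.350 / 0.004293 = 780.23.
Rounding up, N = 781 stages.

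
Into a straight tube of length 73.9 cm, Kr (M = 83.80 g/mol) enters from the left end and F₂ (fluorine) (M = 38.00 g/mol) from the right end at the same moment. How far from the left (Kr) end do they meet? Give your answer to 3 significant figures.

Graham's law gives d_Kr/d_F₂ = rate_Kr/rate_F₂ = √(M_F₂/M_Kr) = √(38.00/83.80) = 0.6734.
With d_Kr + d_F₂ = 73.9 cm, d_F₂ = 73.9/(1 + 0.6734) = 44.16 cm.
d_Kr = 73.9 − 44.16 = 29.7 cm.

29.7 cm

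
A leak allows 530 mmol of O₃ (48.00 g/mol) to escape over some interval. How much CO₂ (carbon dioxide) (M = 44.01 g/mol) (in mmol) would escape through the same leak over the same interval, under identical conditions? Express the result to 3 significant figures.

By Graham's law, rate_CO₂/rate_O₃ = √(M_O₃/M_CO₂) = √(48.00/44.01) = √1.091 = 1.044.
So the amount for CO₂ is 530 × 1.044 = 554 mmol.

554 mmol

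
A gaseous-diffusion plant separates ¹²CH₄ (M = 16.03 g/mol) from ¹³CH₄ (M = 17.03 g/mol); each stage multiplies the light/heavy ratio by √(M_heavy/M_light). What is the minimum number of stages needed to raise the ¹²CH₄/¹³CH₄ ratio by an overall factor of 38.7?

121

With α = √(17.03/16.03) per stage, ln α = ½ ln(1.06238) = 0.03026.
Need α^N ≥ 38.7 ⇒ N ≥ ln(38.7) / ln α = 3.656 / 0.03026 = 120.83.
So at least 121 stages are needed.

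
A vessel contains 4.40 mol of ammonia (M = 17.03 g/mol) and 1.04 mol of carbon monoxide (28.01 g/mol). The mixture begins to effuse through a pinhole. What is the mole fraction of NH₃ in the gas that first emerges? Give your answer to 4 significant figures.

0.8444

Rate_i ∝ x_i/√M_i (Graham's law weighted by mole fraction), so the effusate composition follows n_i/√M_i.
Mole fraction of NH₃ in the effusate = (n_NH₃/√M_NH₃) / (n_NH₃/√M_NH₃ + n_CO/√M_CO)
= (4.40/√17.03) / (4.40/√17.03 + 1.04/√28.01) = 1.066/(1.066 + 0.1965) = 0.8444.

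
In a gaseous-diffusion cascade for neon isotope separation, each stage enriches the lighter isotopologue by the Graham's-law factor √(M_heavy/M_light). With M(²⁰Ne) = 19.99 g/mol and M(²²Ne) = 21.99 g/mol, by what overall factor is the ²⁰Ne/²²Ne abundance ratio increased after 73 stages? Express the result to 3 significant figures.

32.5

The single-stage factor is √(M_heavy/M_light), so 73 stages give [√(21.99/19.99)]^73 = (21.99/19.99)^(73/2).
= 1.10005^(73/2) = 32.5.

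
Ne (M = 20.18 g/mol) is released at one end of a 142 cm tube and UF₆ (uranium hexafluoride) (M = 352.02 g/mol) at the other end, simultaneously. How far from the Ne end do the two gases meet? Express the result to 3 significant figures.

115 cm

In equal time, each gas travels a distance ∝ its rate ∝ 1/√M, so d_Ne/d_UF₆ = √(M_UF₆/M_Ne) = √(352.02/20.18) = 4.177.
With d_Ne + d_UF₆ = 142 cm, d_UF₆ = 142/(1 + 4.177) = 27.43 cm.
d_Ne = 142 − 27.43 = 115 cm.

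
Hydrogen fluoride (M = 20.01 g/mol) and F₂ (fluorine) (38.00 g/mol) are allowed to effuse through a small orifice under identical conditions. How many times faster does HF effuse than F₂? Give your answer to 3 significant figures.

1.38

Graham's law gives rate_HF/rate_F₂ = √(M_F₂/M_HF) = √(38.00/20.01) = √1.899 = 1.38.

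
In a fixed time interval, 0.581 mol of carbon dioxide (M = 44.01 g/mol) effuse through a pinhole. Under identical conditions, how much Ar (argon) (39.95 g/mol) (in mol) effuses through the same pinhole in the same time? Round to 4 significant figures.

From Graham's law, rate_Ar/rate_CO₂ = √(M_CO₂/M_Ar) = √(44.01/39.95) = √1.102 = 1.050.
So the amount for Ar is 0.581 × 1.050 = 0.6098 mol.

0.6098 mol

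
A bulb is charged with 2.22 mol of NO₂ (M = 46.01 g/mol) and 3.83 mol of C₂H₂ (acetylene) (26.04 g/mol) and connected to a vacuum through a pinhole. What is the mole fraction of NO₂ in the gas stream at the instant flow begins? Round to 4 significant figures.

0.3037

The effusion rate of species i is ∝ p_i/√M_i ∝ n_i/√M_i.
Mole fraction of NO₂ in the effusate = (n_NO₂/√M_NO₂) / (n_NO₂/√M_NO₂ + n_C₂H₂/√M_C₂H₂)
= (2.22/√46.01) / (2.22/√46.01 + 3.83/√26.04) = 0.3273/(0.3273 + 0.7505) = 0.3037.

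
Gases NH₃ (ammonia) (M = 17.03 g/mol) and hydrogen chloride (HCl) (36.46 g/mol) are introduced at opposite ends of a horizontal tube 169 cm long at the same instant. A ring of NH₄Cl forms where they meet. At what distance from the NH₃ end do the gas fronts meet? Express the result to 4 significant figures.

100.4 cm

Graham's law gives d_NH₃/d_HCl = rate_NH₃/rate_HCl = √(M_HCl/M_NH₃) = √(36.46/17.03) = 1.463.
With d_NH₃ + d_HCl = 169 cm, d_HCl = 169/(1 + 1.463) = 68.61 cm.
d_NH₃ = 169 − 68.61 = 100.4 cm.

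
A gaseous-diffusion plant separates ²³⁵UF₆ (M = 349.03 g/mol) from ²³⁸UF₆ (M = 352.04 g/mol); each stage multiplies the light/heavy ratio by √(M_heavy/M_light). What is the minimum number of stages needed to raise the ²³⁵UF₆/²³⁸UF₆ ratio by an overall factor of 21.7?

717

With α = √(352.04/349.03) per stage, ln α = ½ ln(1.00862) = 0.004293.
Need α^N ≥ 21.7 ⇒ N ≥ ln(21.7) / ln α = 3.077 / 0.004293 = 716.74.
Minimum whole number of stages: N = 717.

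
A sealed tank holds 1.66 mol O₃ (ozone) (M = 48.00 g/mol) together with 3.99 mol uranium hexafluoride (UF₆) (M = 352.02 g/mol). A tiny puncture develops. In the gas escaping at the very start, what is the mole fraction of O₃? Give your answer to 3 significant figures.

Rate_i ∝ x_i/√M_i (Graham's law weighted by mole fraction), so the effusate composition follows n_i/√M_i.
x_O₃(eff) = (n_O₃/√M_O₃) / (n_O₃/√M_O₃ + n_UF₆/√M_UF₆)
= (1.66/√48.00) / (1.66/√48.00 + 3.99/√352.02) = 0.2396/(0.2396 + 0.2127) = 0.530.

0.530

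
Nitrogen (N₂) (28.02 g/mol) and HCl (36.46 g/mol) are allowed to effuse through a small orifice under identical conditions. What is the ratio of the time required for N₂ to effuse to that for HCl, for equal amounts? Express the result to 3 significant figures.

0.877

Since effusion rate ∝ 1/√M, t_N₂/t_HCl = √(M_N₂/M_HCl) = √(28.02/36.46) = √0.7685 = 0.877.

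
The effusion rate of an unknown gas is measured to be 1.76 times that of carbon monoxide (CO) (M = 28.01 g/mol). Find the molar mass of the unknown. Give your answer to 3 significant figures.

9.04 g/mol

Since effusion rate ∝ 1/√M, rate_X/rate_CO = √(M_CO/M_X).
1.76 = √(28.01/M_X)
M_X = 28.01 / 1.76² = 28.01 / 3.098 = 9.04 g/mol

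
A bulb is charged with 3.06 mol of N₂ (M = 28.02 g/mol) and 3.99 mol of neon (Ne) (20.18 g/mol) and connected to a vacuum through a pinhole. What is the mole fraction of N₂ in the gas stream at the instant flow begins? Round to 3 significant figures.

0.394

Rate_i ∝ x_i/√M_i (Graham's law weighted by mole fraction), so the effusate composition follows n_i/√M_i.
Mole fraction of N₂ in the effusate = (n_N₂/√M_N₂) / (n_N₂/√M_N₂ + n_Ne/√M_Ne)
= (3.06/√28.02) / (3.06/√28.02 + 3.99/√20.18) = 0.5781/(0.5781 + 0.8882) = 0.394.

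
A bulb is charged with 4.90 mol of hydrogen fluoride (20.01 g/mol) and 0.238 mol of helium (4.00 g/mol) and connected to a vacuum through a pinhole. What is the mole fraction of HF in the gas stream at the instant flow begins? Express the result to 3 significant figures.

0.902

Effusion rate of each component ∝ n_i/√M_i (partial pressure × 1/√M).
So x_HF in the escaping gas = (n_HF/√M_HF) / Σ(n_i/√M_i)
= (4.90/√20.01) / (4.90/√20.01 + 0.238/√4.00) = 1.095/(1.095 + 0.1190) = 0.902.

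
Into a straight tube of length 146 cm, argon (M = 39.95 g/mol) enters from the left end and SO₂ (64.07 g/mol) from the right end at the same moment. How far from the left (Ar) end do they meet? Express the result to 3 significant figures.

81.6 cm

Graham's law gives d_Ar/d_SO₂ = rate_Ar/rate_SO₂ = √(M_SO₂/M_Ar) = √(64.07/39.95) = 1.266.
With d_Ar + d_SO₂ = 146 cm, d_SO₂ = 146/(1 + 1.266) = 64.42 cm.
d_Ar = 146 − 64.42 = 81.6 cm.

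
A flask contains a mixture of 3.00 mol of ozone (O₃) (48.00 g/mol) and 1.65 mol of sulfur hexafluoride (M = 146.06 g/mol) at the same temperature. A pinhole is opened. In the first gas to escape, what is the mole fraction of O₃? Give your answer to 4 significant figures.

The effusion rate of species i is ∝ p_i/√M_i ∝ n_i/√M_i.
Mole fraction of O₃ in the effusate = (n_O₃/√M_O₃) / (n_O₃/√M_O₃ + n_SF₆/√M_SF₆)
= (3.00/√48.00) / (3.00/√48.00 + 1.65/√146.06) = 0.4330/(0.4330 + 0.1365) = 0.7603.

0.7603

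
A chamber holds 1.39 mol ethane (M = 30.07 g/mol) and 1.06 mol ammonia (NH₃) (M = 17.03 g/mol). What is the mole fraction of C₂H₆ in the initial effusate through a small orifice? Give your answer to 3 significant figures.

0.497

Rate_i ∝ x_i/√M_i (Graham's law weighted by mole fraction), so the effusate composition follows n_i/√M_i.
Mole fraction of C₂H₆ in the effusate = (n_C₂H₆/√M_C₂H₆) / (n_C₂H₆/√M_C₂H₆ + n_NH₃/√M_NH₃)
= (1.39/√30.07) / (1.39/√30.07 + 1.06/√17.03) = 0.2535/(0.2535 + 0.2569) = 0.497.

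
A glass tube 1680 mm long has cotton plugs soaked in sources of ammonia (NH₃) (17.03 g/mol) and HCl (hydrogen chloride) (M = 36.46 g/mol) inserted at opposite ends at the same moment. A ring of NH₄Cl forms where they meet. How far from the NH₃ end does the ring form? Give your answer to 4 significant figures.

998.0 mm

In equal time, each gas travels a distance ∝ its rate ∝ 1/√M, so d_NH₃/d_HCl = √(M_HCl/M_NH₃) = √(36.46/17.03) = 1.463.
With d_NH₃ + d_HCl = 1680 mm, d_HCl = 1680/(1 + 1.463) = 682.0 mm.
d_NH₃ = 1680 − 682.0 = 998.0 mm.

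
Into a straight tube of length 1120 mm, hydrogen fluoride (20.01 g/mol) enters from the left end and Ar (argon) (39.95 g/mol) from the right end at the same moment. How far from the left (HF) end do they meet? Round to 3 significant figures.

In equal time, each gas travels a distance ∝ its rate ∝ 1/√M, so d_HF/d_Ar = √(M_Ar/M_HF) = √(39.95/20.01) = 1.413.
With d_HF + d_Ar = 1120 mm, d_Ar = 1120/(1 + 1.413) = 464.2 mm.
d_HF = 1120 − 464.2 = 656 mm.

656 mm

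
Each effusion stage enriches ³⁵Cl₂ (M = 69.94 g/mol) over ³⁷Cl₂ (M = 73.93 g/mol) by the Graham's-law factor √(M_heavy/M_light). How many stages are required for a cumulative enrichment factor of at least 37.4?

With α = √(73.93/69.94) per stage, ln α = ½ ln(1.05705) = 0.02774.
Need α^N ≥ 37.4 ⇒ N ≥ ln(37.4) / ln α = 3.622 / 0.02774 = 130.56.
Rounding up, N = 131 stages.

131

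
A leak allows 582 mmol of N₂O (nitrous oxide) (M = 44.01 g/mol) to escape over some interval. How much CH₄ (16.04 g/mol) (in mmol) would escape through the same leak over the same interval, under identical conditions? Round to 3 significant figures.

964 mmol

Graham's law gives rate_CH₄/rate_N₂O = √(M_N₂O/M_CH₄) = √(44.01/16.04) = √2.744 = 1.656.
So the amount for CH₄ is 582 × 1.656 = 964 mmol.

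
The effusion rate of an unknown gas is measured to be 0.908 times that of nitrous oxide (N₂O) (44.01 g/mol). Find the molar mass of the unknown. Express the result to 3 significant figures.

53.4 g/mol

Using Graham's law: rate_X/rate_N₂O = √(M_N₂O/M_X).
0.908 = √(44.01/M_X)
M_X = 44.01 / 0.908² = 44.01 / 0.8245 = 53.4 g/mol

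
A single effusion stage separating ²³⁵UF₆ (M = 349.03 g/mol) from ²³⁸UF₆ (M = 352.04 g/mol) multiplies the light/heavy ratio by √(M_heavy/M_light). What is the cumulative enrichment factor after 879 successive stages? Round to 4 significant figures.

The single-stage factor is √(M_heavy/M_light), so 879 stages give [√(352.04/349.03)]^879 = (352.04/349.03)^(879/2).
= 1.00862^(879/2) = 43.55.

43.55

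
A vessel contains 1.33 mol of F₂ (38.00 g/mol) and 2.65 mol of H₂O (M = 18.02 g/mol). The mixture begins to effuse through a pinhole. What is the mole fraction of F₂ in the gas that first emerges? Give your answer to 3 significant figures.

Each component's effusion rate ∝ (its partial pressure)·(1/√M) ∝ n_i/√M_i.
Mole fraction of F₂ in the effusate = (n_F₂/√M_F₂) / (n_F₂/√M_F₂ + n_H₂O/√M_H₂O)
= (1.33/√38.00) / (1.33/√38.00 + 2.65/√18.02) = 0.2158/(0.2158 + 0.6243) = 0.257.

0.257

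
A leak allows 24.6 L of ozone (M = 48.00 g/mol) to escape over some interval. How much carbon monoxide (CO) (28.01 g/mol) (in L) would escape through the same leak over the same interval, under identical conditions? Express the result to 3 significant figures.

32.2 L

Using Graham's law: rate_CO/rate_O₃ = √(M_O₃/M_CO) = √(48.00/28.01) = √1.714 = 1.309.
So the volume for CO is 24.6 × 1.309 = 32.2 L.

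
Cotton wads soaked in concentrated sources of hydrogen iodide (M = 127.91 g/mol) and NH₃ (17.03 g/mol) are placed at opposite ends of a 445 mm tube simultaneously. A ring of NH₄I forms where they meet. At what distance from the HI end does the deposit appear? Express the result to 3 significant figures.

The fronts meet when d_HI + d_NH₃ = L with d_HI/d_NH₃ = √(M_NH₃/M_HI) (Graham's law). Here √(M_NH₃/M_HI) = √(17.03/127.91) = 0.3649.
With d_HI + d_NH₃ = 445 mm, d_NH₃ = 445/(1 + 0.3649) = 326.0 mm.
d_HI = 445 − 326.0 = 119 mm.

119 mm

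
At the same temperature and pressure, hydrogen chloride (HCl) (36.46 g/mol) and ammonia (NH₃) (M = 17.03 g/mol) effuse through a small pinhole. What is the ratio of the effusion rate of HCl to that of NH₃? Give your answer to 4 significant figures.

Graham's law gives rate_HCl/rate_NH₃ = √(M_NH₃/M_HCl) = √(17.03/36.46) = √0.4671 = 0.6834.

0.6834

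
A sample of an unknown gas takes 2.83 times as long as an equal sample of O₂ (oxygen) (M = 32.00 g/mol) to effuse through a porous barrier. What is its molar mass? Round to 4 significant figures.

Graham's law gives t_X/t_O₂ = √(M_X/M_O₂).
2.83 = √(M_X/32.00)
M_X = 32.00 × 2.83² = 32.00 × 8.009 = 256.3 g/mol

256.3 g/mol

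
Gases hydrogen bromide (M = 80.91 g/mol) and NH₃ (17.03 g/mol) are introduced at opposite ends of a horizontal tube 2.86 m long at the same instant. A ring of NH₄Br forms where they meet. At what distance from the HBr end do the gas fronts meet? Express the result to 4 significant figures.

0.8995 m

Graham's law gives d_HBr/d_NH₃ = rate_HBr/rate_NH₃ = √(M_NH₃/M_HBr) = √(17.03/80.91) = 0.4588.
With d_HBr + d_NH₃ = 2.86 m, d_NH₃ = 2.86/(1 + 0.4588) = 1.961 m.
d_HBr = 2.86 − 1.961 = 0.8995 m.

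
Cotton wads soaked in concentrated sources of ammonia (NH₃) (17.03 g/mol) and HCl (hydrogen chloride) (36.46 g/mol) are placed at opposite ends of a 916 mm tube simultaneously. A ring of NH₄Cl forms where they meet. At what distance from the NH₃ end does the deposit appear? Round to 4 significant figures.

Distances travelled in equal time are proportional to diffusion rates, so d_NH₃/d_HCl = √(M_HCl/M_NH₃) = √(36.46/17.03) = 1.463.
With d_NH₃ + d_HCl = 916 mm, d_HCl = 916/(1 + 1.463) = 371.9 mm.
d_NH₃ = 916 − 371.9 = 544.1 mm.

544.1 mm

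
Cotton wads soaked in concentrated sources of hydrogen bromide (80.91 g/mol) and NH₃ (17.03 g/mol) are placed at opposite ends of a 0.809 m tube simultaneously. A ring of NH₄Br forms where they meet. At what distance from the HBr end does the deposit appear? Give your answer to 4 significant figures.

0.2544 m

Graham's law gives d_HBr/d_NH₃ = rate_HBr/rate_NH₃ = √(M_NH₃/M_HBr) = √(17.03/80.91) = 0.4588.
With d_HBr + d_NH₃ = 0.809 m, d_NH₃ = 0.809/(1 + 0.4588) = 0.5546 m.
d_HBr = 0.809 − 0.5546 = 0.2544 m.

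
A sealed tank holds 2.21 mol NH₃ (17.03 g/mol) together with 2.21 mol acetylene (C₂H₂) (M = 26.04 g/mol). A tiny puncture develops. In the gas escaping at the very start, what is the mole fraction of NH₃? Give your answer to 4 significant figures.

0.5529

The effusion rate of species i is ∝ p_i/√M_i ∝ n_i/√M_i.
Mole fraction of NH₃ in the effusate = (n_NH₃/√M_NH₃) / (n_NH₃/√M_NH₃ + n_C₂H₂/√M_C₂H₂)
= (2.21/√17.03) / (2.21/√17.03 + 2.21/√26.04) = 0.5355/(0.5355 + 0.4331) = 0.5529.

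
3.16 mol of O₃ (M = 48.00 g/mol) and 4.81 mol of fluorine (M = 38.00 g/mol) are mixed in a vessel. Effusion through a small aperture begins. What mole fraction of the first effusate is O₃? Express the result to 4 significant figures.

0.3689

The effusion rate of species i is ∝ p_i/√M_i ∝ n_i/√M_i.
Mole fraction of O₃ in the effusate = (n_O₃/√M_O₃) / (n_O₃/√M_O₃ + n_F₂/√M_F₂)
= (3.16/√48.00) / (3.16/√48.00 + 4.81/√38.00) = 0.4561/(0.4561 + 0.7803) = 0.3689.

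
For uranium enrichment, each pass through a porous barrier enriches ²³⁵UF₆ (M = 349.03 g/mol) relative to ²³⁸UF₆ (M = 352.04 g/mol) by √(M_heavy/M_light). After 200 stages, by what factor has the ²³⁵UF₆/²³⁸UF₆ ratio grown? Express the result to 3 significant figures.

2.36

Each stage multiplies the ratio by α = √(352.04/349.03), so after 200 stages the overall factor is α^200 = (352.04/349.03)^(200/2).
= 1.00862^100 = 2.36.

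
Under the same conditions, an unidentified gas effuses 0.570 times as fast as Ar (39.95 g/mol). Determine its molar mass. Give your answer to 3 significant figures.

Using Graham's law: rate_X/rate_Ar = √(M_Ar/M_X).
0.570 = √(39.95/M_X)
M_X = 39.95 / 0.570² = 39.95 / 0.3249 = 123 g/mol

123 g/mol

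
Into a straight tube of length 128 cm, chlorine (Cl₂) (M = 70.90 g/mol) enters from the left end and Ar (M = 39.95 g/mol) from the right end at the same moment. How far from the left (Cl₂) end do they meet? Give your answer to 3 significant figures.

The fronts meet when d_Cl₂ + d_Ar = L with d_Cl₂/d_Ar = √(M_Ar/M_Cl₂) (Graham's law). Here √(M_Ar/M_Cl₂) = √(39.95/70.90) = 0.7506.
With d_Cl₂ + d_Ar = 128 cm, d_Ar = 128/(1 + 0.7506) = 73.12 cm.
d_Cl₂ = 128 − 73.12 = 54.9 cm.

54.9 cm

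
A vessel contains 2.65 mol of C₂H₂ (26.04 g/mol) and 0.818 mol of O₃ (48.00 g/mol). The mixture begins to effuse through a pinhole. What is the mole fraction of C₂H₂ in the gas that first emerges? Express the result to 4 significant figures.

0.8148

The effusion rate of species i is ∝ p_i/√M_i ∝ n_i/√M_i.
So x_C₂H₂ in the escaping gas = (n_C₂H₂/√M_C₂H₂) / Σ(n_i/√M_i)
= (2.65/√26.04) / (2.65/√26.04 + 0.818/√48.00) = 0.5193/(0.5193 + 0.1181) = 0.8148.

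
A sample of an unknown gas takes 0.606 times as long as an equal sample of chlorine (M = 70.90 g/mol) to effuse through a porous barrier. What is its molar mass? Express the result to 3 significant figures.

26.0 g/mol

Graham's law gives t_X/t_Cl₂ = √(M_X/M_Cl₂).
0.606 = √(M_X/70.90)
M_X = 70.90 × 0.606² = 70.90 × 0.3672 = 26.0 g/mol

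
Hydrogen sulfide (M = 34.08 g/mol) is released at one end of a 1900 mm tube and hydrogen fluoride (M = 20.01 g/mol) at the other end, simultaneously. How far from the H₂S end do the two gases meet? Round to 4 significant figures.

824.3 mm

The fronts meet when d_H₂S + d_HF = L with d_H₂S/d_HF = √(M_HF/M_H₂S) (Graham's law). Here √(M_HF/M_H₂S) = √(20.01/34.08) = 0.7663.
With d_H₂S + d_HF = 1900 mm, d_HF = 1900/(1 + 0.7663) = 1076 mm.
d_H₂S = 1900 − 1076 = 824.3 mm.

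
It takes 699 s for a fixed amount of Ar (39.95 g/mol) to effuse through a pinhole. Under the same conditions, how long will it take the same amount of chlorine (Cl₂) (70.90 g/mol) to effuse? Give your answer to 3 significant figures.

931 s

From Graham's law, t_Cl₂/t_Ar = √(M_Cl₂/M_Ar) = √(70.90/39.95) = √1.775 = 1.332.
So the time for Cl₂ is 699 × 1.332 = 931 s.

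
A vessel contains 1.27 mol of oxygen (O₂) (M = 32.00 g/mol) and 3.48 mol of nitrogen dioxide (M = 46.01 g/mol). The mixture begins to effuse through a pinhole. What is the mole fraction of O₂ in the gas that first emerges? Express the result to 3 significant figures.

Rate_i ∝ x_i/√M_i (Graham's law weighted by mole fraction), so the effusate composition follows n_i/√M_i.
Mole fraction of O₂ in the effusate = (n_O₂/√M_O₂) / (n_O₂/√M_O₂ + n_NO₂/√M_NO₂)
= (1.27/√32.00) / (1.27/√32.00 + 3.48/√46.01) = 0.2245/(0.2245 + 0.5130) = 0.304.

0.304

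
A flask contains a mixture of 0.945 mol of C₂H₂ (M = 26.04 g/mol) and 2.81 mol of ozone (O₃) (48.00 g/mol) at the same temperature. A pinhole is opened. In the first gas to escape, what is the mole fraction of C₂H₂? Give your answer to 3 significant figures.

Each component's effusion rate ∝ (its partial pressure)·(1/√M) ∝ n_i/√M_i.
x_C₂H₂(eff) = (n_C₂H₂/√M_C₂H₂) / (n_C₂H₂/√M_C₂H₂ + n_O₃/√M_O₃)
= (0.945/√26.04) / (0.945/√26.04 + 2.81/√48.00) = 0.1852/(0.1852 + 0.4056) = 0.313.

0.313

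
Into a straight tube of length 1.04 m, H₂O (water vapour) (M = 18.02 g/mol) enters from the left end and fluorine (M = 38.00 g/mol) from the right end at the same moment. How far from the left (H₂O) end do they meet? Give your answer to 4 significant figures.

0.6159 m

In equal time, each gas travels a distance ∝ its rate ∝ 1/√M, so d_H₂O/d_F₂ = √(M_F₂/M_H₂O) = √(38.00/18.02) = 1.452.
With d_H₂O + d_F₂ = 1.04 m, d_F₂ = 1.04/(1 + 1.452) = 0.4241 m.
d_H₂O = 1.04 − 0.4241 = 0.6159 m.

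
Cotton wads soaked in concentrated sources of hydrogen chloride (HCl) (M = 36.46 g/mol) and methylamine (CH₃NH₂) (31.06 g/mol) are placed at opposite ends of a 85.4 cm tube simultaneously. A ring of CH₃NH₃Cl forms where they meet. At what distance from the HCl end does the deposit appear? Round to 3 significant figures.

41.0 cm

The fronts meet when d_HCl + d_CH₃NH₂ = L with d_HCl/d_CH₃NH₂ = √(M_CH₃NH₂/M_HCl) (Graham's law). Here √(M_CH₃NH₂/M_HCl) = √(31.06/36.46) = 0.9230.
With d_HCl + d_CH₃NH₂ = 85.4 cm, d_CH₃NH₂ = 85.4/(1 + 0.9230) = 44.41 cm.
d_HCl = 85.4 − 44.41 = 41.0 cm.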